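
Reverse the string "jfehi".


Input: jfehi
Reading characters right to left:
  Position 4: 'i'
  Position 3: 'h'
  Position 2: 'e'
  Position 1: 'f'
  Position 0: 'j'
Reversed: ihefj

ihefj


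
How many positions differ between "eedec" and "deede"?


Comparing "eedec" and "deede" position by position:
  Position 0: 'e' vs 'd' => DIFFER
  Position 1: 'e' vs 'e' => same
  Position 2: 'd' vs 'e' => DIFFER
  Position 3: 'e' vs 'd' => DIFFER
  Position 4: 'c' vs 'e' => DIFFER
Positions that differ: 4

4


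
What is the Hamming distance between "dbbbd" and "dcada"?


Comparing "dbbbd" and "dcada" position by position:
  Position 0: 'd' vs 'd' => same
  Position 1: 'b' vs 'c' => differ
  Position 2: 'b' vs 'a' => differ
  Position 3: 'b' vs 'd' => differ
  Position 4: 'd' vs 'a' => differ
Total differences (Hamming distance): 4

4


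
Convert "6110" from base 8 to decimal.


Input: "6110" in base 8
Positional expansion:
  Digit '6' (value 6) x 8^3 = 3072
  Digit '1' (value 1) x 8^2 = 64
  Digit '1' (value 1) x 8^1 = 8
  Digit '0' (value 0) x 8^0 = 0
Sum = 3144

3144


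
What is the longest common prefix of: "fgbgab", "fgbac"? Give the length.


Words: fgbgab, fgbac
  Position 0: all 'f' => match
  Position 1: all 'g' => match
  Position 2: all 'b' => match
  Position 3: ('g', 'a') => mismatch, stop
LCP = "fgb" (length 3)

3


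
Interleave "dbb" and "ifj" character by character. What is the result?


Interleaving "dbb" and "ifj":
  Position 0: 'd' from first, 'i' from second => "di"
  Position 1: 'b' from first, 'f' from second => "bf"
  Position 2: 'b' from first, 'j' from second => "bj"
Result: dibfbj

dibfbj


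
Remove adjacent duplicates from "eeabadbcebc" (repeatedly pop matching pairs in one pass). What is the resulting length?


Input: eeabadbcebc
Stack-based adjacent duplicate removal:
  Read 'e': push. Stack: e
  Read 'e': matches stack top 'e' => pop. Stack: (empty)
  Read 'a': push. Stack: a
  Read 'b': push. Stack: ab
  Read 'a': push. Stack: aba
  Read 'd': push. Stack: abad
  Read 'b': push. Stack: abadb
  Read 'c': push. Stack: abadbc
  Read 'e': push. Stack: abadbce
  Read 'b': push. Stack: abadbceb
  Read 'c': push. Stack: abadbcebc
Final stack: "abadbcebc" (length 9)

9


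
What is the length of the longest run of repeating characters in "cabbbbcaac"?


Input: "cabbbbcaac"
Scanning for longest run:
  Position 1 ('a'): new char, reset run to 1
  Position 2 ('b'): new char, reset run to 1
  Position 3 ('b'): continues run of 'b', length=2
  Position 4 ('b'): continues run of 'b', length=3
  Position 5 ('b'): continues run of 'b', length=4
  Position 6 ('c'): new char, reset run to 1
  Position 7 ('a'): new char, reset run to 1
  Position 8 ('a'): continues run of 'a', length=2
  Position 9 ('c'): new char, reset run to 1
Longest run: 'b' with length 4

4


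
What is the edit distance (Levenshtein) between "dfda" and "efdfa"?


Computing edit distance: "dfda" -> "efdfa"
DP table:
           e    f    d    f    a
      0    1    2    3    4    5
  d   1    1    2    2    3    4
  f   2    2    1    2    2    3
  d   3    3    2    1    2    3
  a   4    4    3    2    2    2
Edit distance = dp[4][5] = 2

2


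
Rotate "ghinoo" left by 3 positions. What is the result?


Input: "ghinoo", rotate left by 3
First 3 characters: "ghi"
Remaining characters: "noo"
Concatenate remaining + first: "noo" + "ghi" = "nooghi"

nooghi


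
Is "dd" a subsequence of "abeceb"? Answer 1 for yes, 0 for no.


Check if "dd" is a subsequence of "abeceb"
Greedy scan:
  Position 0 ('a'): no match needed
  Position 1 ('b'): no match needed
  Position 2 ('e'): no match needed
  Position 3 ('c'): no match needed
  Position 4 ('e'): no match needed
  Position 5 ('b'): no match needed
Only matched 0/2 characters => not a subsequence

0


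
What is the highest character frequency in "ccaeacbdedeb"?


Input: ccaeacbdedeb
Character counts:
  'a': 2
  'b': 2
  'c': 3
  'd': 2
  'e': 3
Maximum frequency: 3

3


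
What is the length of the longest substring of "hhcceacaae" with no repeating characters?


Input: "hhcceacaae"
Sliding window (track last position of each char):
  Position 0 ('h'): window [0,0] length 1 -- new best
  Position 1 ('h'): repeat (last at 0), move window start to 1
  Position 1 ('h'): window [1,1] length 1
  Position 2 ('c'): window [1,2] length 2 -- new best
  Position 3 ('c'): repeat (last at 2), move window start to 3
  Position 3 ('c'): window [3,3] length 1
  Position 4 ('e'): window [3,4] length 2
  Position 5 ('a'): window [3,5] length 3 -- new best
  Position 6 ('c'): repeat (last at 3), move window start to 4
  Position 6 ('c'): window [4,6] length 3
  Position 7 ('a'): repeat (last at 5), move window start to 6
  Position 7 ('a'): window [6,7] length 2
  Position 8 ('a'): repeat (last at 7), move window start to 8
  Position 8 ('a'): window [8,8] length 1
  Position 9 ('e'): window [8,9] length 2
Longest substring with no repeats: "cea" with length 3

3


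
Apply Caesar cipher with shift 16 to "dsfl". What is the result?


Caesar cipher: shift "dsfl" by 16
  'd' (pos 3) + 16 = pos 19 = 't'
  's' (pos 18) + 16 = pos 8 = 'i'
  'f' (pos 5) + 16 = pos 21 = 'v'
  'l' (pos 11) + 16 = pos 1 = 'b'
Result: tivb

tivb


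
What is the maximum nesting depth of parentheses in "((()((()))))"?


Input: "((()((()))))"
Tracking depth:
  Position 0 '(': depth becomes 1
  Position 1 '(': depth becomes 2
  Position 2 '(': depth becomes 3
  Position 3 ')': depth becomes 2
  Position 4 '(': depth becomes 3
  Position 5 '(': depth becomes 4
  Position 6 '(': depth becomes 5
  Position 7 ')': depth becomes 4
  Position 8 ')': depth becomes 3
  Position 9 ')': depth becomes 2
  Position 10 ')': depth becomes 1
  Position 11 ')': depth becomes 0
Maximum depth reached: 5

5


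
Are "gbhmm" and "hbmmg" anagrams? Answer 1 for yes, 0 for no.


Strings: "gbhmm", "hbmmg"
Sorted first:  bghmm
Sorted second: bghmm
Sorted forms match => anagrams

1


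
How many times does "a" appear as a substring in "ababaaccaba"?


Searching for "a" in "ababaaccaba"
Scanning each position:
  Position 0: "a" => MATCH
  Position 1: "b" => no
  Position 2: "a" => MATCH
  Position 3: "b" => no
  Position 4: "a" => MATCH
  Position 5: "a" => MATCH
  Position 6: "c" => no
  Position 7: "c" => no
  Position 8: "a" => MATCH
  Position 9: "b" => no
  Position 10: "a" => MATCH
Total occurrences: 6

6


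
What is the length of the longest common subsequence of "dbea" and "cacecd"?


LCS of "dbea" and "cacecd"
DP table:
           c    a    c    e    c    d
      0    0    0    0    0    0    0
  d   0    0    0    0    0    0    1
  b   0    0    0    0    0    0    1
  e   0    0    0    0    1    1    1
  a   0    0    1    1    1    1    1
LCS length = dp[4][6] = 1

1


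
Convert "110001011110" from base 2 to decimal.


Input: "110001011110" in base 2
Positional expansion:
  Digit '1' (value 1) x 2^11 = 2048
  Digit '1' (value 1) x 2^10 = 1024
  Digit '0' (value 0) x 2^9 = 0
  Digit '0' (value 0) x 2^8 = 0
  Digit '0' (value 0) x 2^7 = 0
  Digit '1' (value 1) x 2^6 = 64
  Digit '0' (value 0) x 2^5 = 0
  Digit '1' (value 1) x 2^4 = 16
  Digit '1' (value 1) x 2^3 = 8
  Digit '1' (value 1) x 2^2 = 4
  Digit '1' (value 1) x 2^1 = 2
  Digit '0' (value 0) x 2^0 = 0
Sum = 3166

3166


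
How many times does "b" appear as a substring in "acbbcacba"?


Searching for "b" in "acbbcacba"
Scanning each position:
  Position 0: "a" => no
  Position 1: "c" => no
  Position 2: "b" => MATCH
  Position 3: "b" => MATCH
  Position 4: "c" => no
  Position 5: "a" => no
  Position 6: "c" => no
  Position 7: "b" => MATCH
  Position 8: "a" => no
Total occurrences: 3

3


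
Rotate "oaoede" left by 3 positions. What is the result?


Input: "oaoede", rotate left by 3
First 3 characters: "oao"
Remaining characters: "ede"
Concatenate remaining + first: "ede" + "oao" = "edeoao"

edeoao


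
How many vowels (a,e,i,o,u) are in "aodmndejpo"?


Input: aodmndejpo
Checking each character:
  'a' at position 0: vowel (running total: 1)
  'o' at position 1: vowel (running total: 2)
  'd' at position 2: consonant
  'm' at position 3: consonant
  'n' at position 4: consonant
  'd' at position 5: consonant
  'e' at position 6: vowel (running total: 3)
  'j' at position 7: consonant
  'p' at position 8: consonant
  'o' at position 9: vowel (running total: 4)
Total vowels: 4

4


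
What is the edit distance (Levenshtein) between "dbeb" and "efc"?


Computing edit distance: "dbeb" -> "efc"
DP table:
           e    f    c
      0    1    2    3
  d   1    1    2    3
  b   2    2    2    3
  e   3    2    3    3
  b   4    3    3    4
Edit distance = dp[4][3] = 4

4


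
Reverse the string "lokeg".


Input: lokeg
Reading characters right to left:
  Position 4: 'g'
  Position 3: 'e'
  Position 2: 'k'
  Position 1: 'o'
  Position 0: 'l'
Reversed: gekol

gekol


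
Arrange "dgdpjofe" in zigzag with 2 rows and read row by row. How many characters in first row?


Zigzag "dgdpjofe" into 2 rows:
Placing characters:
  'd' => row 0
  'g' => row 1
  'd' => row 0
  'p' => row 1
  'j' => row 0
  'o' => row 1
  'f' => row 0
  'e' => row 1
Rows:
  Row 0: "ddjf"
  Row 1: "gpoe"
First row length: 4

4


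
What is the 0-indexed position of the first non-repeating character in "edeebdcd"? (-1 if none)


Input: edeebdcd
Character frequencies:
  'b': 1
  'c': 1
  'd': 3
  'e': 3
Scanning left to right for freq == 1:
  Position 0 ('e'): freq=3, skip
  Position 1 ('d'): freq=3, skip
  Position 2 ('e'): freq=3, skip
  Position 3 ('e'): freq=3, skip
  Position 4 ('b'): unique! => answer = 4

4


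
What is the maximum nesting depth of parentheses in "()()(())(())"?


Input: "()()(())(())"
Tracking depth:
  Position 0 '(': depth becomes 1
  Position 1 ')': depth becomes 0
  Position 2 '(': depth becomes 1
  Position 3 ')': depth becomes 0
  Position 4 '(': depth becomes 1
  Position 5 '(': depth becomes 2
  Position 6 ')': depth becomes 1
  Position 7 ')': depth becomes 0
  Position 8 '(': depth becomes 1
  Position 9 '(': depth becomes 2
  Position 10 ')': depth becomes 1
  Position 11 ')': depth becomes 0
Maximum depth reached: 2

2


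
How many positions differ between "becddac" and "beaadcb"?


Comparing "becddac" and "beaadcb" position by position:
  Position 0: 'b' vs 'b' => same
  Position 1: 'e' vs 'e' => same
  Position 2: 'c' vs 'a' => DIFFER
  Position 3: 'd' vs 'a' => DIFFER
  Position 4: 'd' vs 'd' => same
  Position 5: 'a' vs 'c' => DIFFER
  Position 6: 'c' vs 'b' => DIFFER
Positions that differ: 4

4


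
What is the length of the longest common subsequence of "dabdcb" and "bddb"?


LCS of "dabdcb" and "bddb"
DP table:
           b    d    d    b
      0    0    0    0    0
  d   0    0    1    1    1
  a   0    0    1    1    1
  b   0    1    1    1    2
  d   0    1    2    2    2
  c   0    1    2    2    2
  b   0    1    2    2    3
LCS length = dp[6][4] = 3

3


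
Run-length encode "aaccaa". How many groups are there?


Input: aaccaa
Scanning for consecutive runs:
  Group 1: 'a' x 2 (positions 0-1)
  Group 2: 'c' x 2 (positions 2-3)
  Group 3: 'a' x 2 (positions 4-5)
Total groups: 3

3


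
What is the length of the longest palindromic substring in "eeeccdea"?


Input: "eeeccdea"
Checking substrings for palindromes:
  [0:3] "eee" (len 3) => palindrome
  [0:2] "ee" (len 2) => palindrome
  [1:3] "ee" (len 2) => palindrome
  [3:5] "cc" (len 2) => palindrome
Longest palindromic substring: "eee" with length 3

3


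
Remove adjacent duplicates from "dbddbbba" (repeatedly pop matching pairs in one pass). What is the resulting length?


Input: dbddbbba
Stack-based adjacent duplicate removal:
  Read 'd': push. Stack: d
  Read 'b': push. Stack: db
  Read 'd': push. Stack: dbd
  Read 'd': matches stack top 'd' => pop. Stack: db
  Read 'b': matches stack top 'b' => pop. Stack: d
  Read 'b': push. Stack: db
  Read 'b': matches stack top 'b' => pop. Stack: d
  Read 'a': push. Stack: da
Final stack: "da" (length 2)

2


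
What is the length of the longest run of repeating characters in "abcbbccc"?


Input: "abcbbccc"
Scanning for longest run:
  Position 1 ('b'): new char, reset run to 1
  Position 2 ('c'): new char, reset run to 1
  Position 3 ('b'): new char, reset run to 1
  Position 4 ('b'): continues run of 'b', length=2
  Position 5 ('c'): new char, reset run to 1
  Position 6 ('c'): continues run of 'c', length=2
  Position 7 ('c'): continues run of 'c', length=3
Longest run: 'c' with length 3

3


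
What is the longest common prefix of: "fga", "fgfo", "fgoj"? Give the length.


Words: fga, fgfo, fgoj
  Position 0: all 'f' => match
  Position 1: all 'g' => match
  Position 2: ('a', 'f', 'o') => mismatch, stop
LCP = "fg" (length 2)

2


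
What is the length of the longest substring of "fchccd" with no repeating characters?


Input: "fchccd"
Sliding window (track last position of each char):
  Position 0 ('f'): window [0,0] length 1 -- new best
  Position 1 ('c'): window [0,1] length 2 -- new best
  Position 2 ('h'): window [0,2] length 3 -- new best
  Position 3 ('c'): repeat (last at 1), move window start to 2
  Position 3 ('c'): window [2,3] length 2
  Position 4 ('c'): repeat (last at 3), move window start to 4
  Position 4 ('c'): window [4,4] length 1
  Position 5 ('d'): window [4,5] length 2
Longest substring with no repeats: "fch" with length 3

3


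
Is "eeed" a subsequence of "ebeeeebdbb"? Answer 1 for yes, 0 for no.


Check if "eeed" is a subsequence of "ebeeeebdbb"
Greedy scan:
  Position 0 ('e'): matches sub[0] = 'e'
  Position 1 ('b'): no match needed
  Position 2 ('e'): matches sub[1] = 'e'
  Position 3 ('e'): matches sub[2] = 'e'
  Position 4 ('e'): no match needed
  Position 5 ('e'): no match needed
  Position 6 ('b'): no match needed
  Position 7 ('d'): matches sub[3] = 'd'
  Position 8 ('b'): no match needed
  Position 9 ('b'): no match needed
All 4 characters matched => is a subsequence

1


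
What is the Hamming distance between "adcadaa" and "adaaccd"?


Comparing "adcadaa" and "adaaccd" position by position:
  Position 0: 'a' vs 'a' => same
  Position 1: 'd' vs 'd' => same
  Position 2: 'c' vs 'a' => differ
  Position 3: 'a' vs 'a' => same
  Position 4: 'd' vs 'c' => differ
  Position 5: 'a' vs 'c' => differ
  Position 6: 'a' vs 'd' => differ
Total differences (Hamming distance): 4

4


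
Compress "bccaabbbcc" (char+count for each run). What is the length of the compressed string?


Input: bccaabbbcc
Runs:
  'b' x 1 => "b1"
  'c' x 2 => "c2"
  'a' x 2 => "a2"
  'b' x 3 => "b3"
  'c' x 2 => "c2"
Compressed: "b1c2a2b3c2"
Compressed length: 10

10


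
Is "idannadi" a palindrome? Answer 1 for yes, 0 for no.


Input: idannadi
Reversed: idannadi
  Compare pos 0 ('i') with pos 7 ('i'): match
  Compare pos 1 ('d') with pos 6 ('d'): match
  Compare pos 2 ('a') with pos 5 ('a'): match
  Compare pos 3 ('n') with pos 4 ('n'): match
Result: palindrome

1


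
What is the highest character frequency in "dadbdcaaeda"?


Input: dadbdcaaeda
Character counts:
  'a': 4
  'b': 1
  'c': 1
  'd': 4
  'e': 1
Maximum frequency: 4

4


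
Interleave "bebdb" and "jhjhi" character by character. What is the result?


Interleaving "bebdb" and "jhjhi":
  Position 0: 'b' from first, 'j' from second => "bj"
  Position 1: 'e' from first, 'h' from second => "eh"
  Position 2: 'b' from first, 'j' from second => "bj"
  Position 3: 'd' from first, 'h' from second => "dh"
  Position 4: 'b' from first, 'i' from second => "bi"
Result: bjehbjdhbi

bjehbjdhbi


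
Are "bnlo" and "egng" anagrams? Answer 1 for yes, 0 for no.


Strings: "bnlo", "egng"
Sorted first:  blno
Sorted second: eggn
Differ at position 0: 'b' vs 'e' => not anagrams

0


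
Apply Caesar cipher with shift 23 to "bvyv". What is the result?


Caesar cipher: shift "bvyv" by 23
  'b' (pos 1) + 23 = pos 24 = 'y'
  'v' (pos 21) + 23 = pos 18 = 's'
  'y' (pos 24) + 23 = pos 21 = 'v'
  'v' (pos 21) + 23 = pos 18 = 's'
Result: ysvs

ysvs


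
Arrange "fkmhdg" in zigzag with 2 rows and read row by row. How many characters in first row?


Zigzag "fkmhdg" into 2 rows:
Placing characters:
  'f' => row 0
  'k' => row 1
  'm' => row 0
  'h' => row 1
  'd' => row 0
  'g' => row 1
Rows:
  Row 0: "fmd"
  Row 1: "khg"
First row length: 3

3


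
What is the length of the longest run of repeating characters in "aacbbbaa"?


Input: "aacbbbaa"
Scanning for longest run:
  Position 1 ('a'): continues run of 'a', length=2
  Position 2 ('c'): new char, reset run to 1
  Position 3 ('b'): new char, reset run to 1
  Position 4 ('b'): continues run of 'b', length=2
  Position 5 ('b'): continues run of 'b', length=3
  Position 6 ('a'): new char, reset run to 1
  Position 7 ('a'): continues run of 'a', length=2
Longest run: 'b' with length 3

3


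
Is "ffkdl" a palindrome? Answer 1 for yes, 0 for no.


Input: ffkdl
Reversed: ldkff
  Compare pos 0 ('f') with pos 4 ('l'): MISMATCH
  Compare pos 1 ('f') with pos 3 ('d'): MISMATCH
Result: not a palindrome

0


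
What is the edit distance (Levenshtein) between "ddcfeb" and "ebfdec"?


Computing edit distance: "ddcfeb" -> "ebfdec"
DP table:
           e    b    f    d    e    c
      0    1    2    3    4    5    6
  d   1    1    2    3    3    4    5
  d   2    2    2    3    3    4    5
  c   3    3    3    3    4    4    4
  f   4    4    4    3    4    5    5
  e   5    4    5    4    4    4    5
  b   6    5    4    5    5    5    5
Edit distance = dp[6][6] = 5

5


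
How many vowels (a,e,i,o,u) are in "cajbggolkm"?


Input: cajbggolkm
Checking each character:
  'c' at position 0: consonant
  'a' at position 1: vowel (running total: 1)
  'j' at position 2: consonant
  'b' at position 3: consonant
  'g' at position 4: consonant
  'g' at position 5: consonant
  'o' at position 6: vowel (running total: 2)
  'l' at position 7: consonant
  'k' at position 8: consonant
  'm' at position 9: consonant
Total vowels: 2

2


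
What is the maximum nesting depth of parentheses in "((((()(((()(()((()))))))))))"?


Input: "((((()(((()(()((()))))))))))"
Tracking depth:
  Position 0 '(': depth becomes 1
  Position 1 '(': depth becomes 2
  Position 2 '(': depth becomes 3
  Position 3 '(': depth becomes 4
  Position 4 '(': depth becomes 5
  Position 5 ')': depth becomes 4
  Position 6 '(': depth becomes 5
  Position 7 '(': depth becomes 6
  Position 8 '(': depth becomes 7
  Position 9 '(': depth becomes 8
  Position 10 ')': depth becomes 7
  Position 11 '(': depth becomes 8
  Position 12 '(': depth becomes 9
  Position 13 ')': depth becomes 8
  Position 14 '(': depth becomes 9
  Position 15 '(': depth becomes 10
  Position 16 '(': depth becomes 11
  Position 17 ')': depth becomes 10
  Position 18 ')': depth becomes 9
  Position 19 ')': depth becomes 8
  Position 20 ')': depth becomes 7
  Position 21 ')': depth becomes 6
  Position 22 ')': depth becomes 5
  Position 23 ')': depth becomes 4
  Position 24 ')': depth becomes 3
  Position 25 ')': depth becomes 2
  Position 26 ')': depth becomes 1
  Position 27 ')': depth becomes 0
Maximum depth reached: 11

11


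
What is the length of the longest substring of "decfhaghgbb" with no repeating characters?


Input: "decfhaghgbb"
Sliding window (track last position of each char):
  Position 0 ('d'): window [0,0] length 1 -- new best
  Position 1 ('e'): window [0,1] length 2 -- new best
  Position 2 ('c'): window [0,2] length 3 -- new best
  Position 3 ('f'): window [0,3] length 4 -- new best
  Position 4 ('h'): window [0,4] length 5 -- new best
  Position 5 ('a'): window [0,5] length 6 -- new best
  Position 6 ('g'): window [0,6] length 7 -- new best
  Position 7 ('h'): repeat (last at 4), move window start to 5
  Position 7 ('h'): window [5,7] length 3
  Position 8 ('g'): repeat (last at 6), move window start to 7
  Position 8 ('g'): window [7,8] length 2
  Position 9 ('b'): window [7,9] length 3
  Position 10 ('b'): repeat (last at 9), move window start to 10
  Position 10 ('b'): window [10,10] length 1
Longest substring with no repeats: "decfhag" with length 7

7


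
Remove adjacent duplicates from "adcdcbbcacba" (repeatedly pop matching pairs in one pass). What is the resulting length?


Input: adcdcbbcacba
Stack-based adjacent duplicate removal:
  Read 'a': push. Stack: a
  Read 'd': push. Stack: ad
  Read 'c': push. Stack: adc
  Read 'd': push. Stack: adcd
  Read 'c': push. Stack: adcdc
  Read 'b': push. Stack: adcdcb
  Read 'b': matches stack top 'b' => pop. Stack: adcdc
  Read 'c': matches stack top 'c' => pop. Stack: adcd
  Read 'a': push. Stack: adcda
  Read 'c': push. Stack: adcdac
  Read 'b': push. Stack: adcdacb
  Read 'a': push. Stack: adcdacba
Final stack: "adcdacba" (length 8)

8


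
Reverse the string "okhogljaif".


Input: okhogljaif
Reading characters right to left:
  Position 9: 'f'
  Position 8: 'i'
  Position 7: 'a'
  Position 6: 'j'
  Position 5: 'l'
  Position 4: 'g'
  Position 3: 'o'
  Position 2: 'h'
  Position 1: 'k'
  Position 0: 'o'
Reversed: fiajlgohko

fiajlgohko


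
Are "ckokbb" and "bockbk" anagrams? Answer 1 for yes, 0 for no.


Strings: "ckokbb", "bockbk"
Sorted first:  bbckko
Sorted second: bbckko
Sorted forms match => anagrams

1


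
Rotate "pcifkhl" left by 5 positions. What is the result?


Input: "pcifkhl", rotate left by 5
First 5 characters: "pcifk"
Remaining characters: "hl"
Concatenate remaining + first: "hl" + "pcifk" = "hlpcifk"

hlpcifk


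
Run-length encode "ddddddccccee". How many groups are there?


Input: ddddddccccee
Scanning for consecutive runs:
  Group 1: 'd' x 6 (positions 0-5)
  Group 2: 'c' x 4 (positions 6-9)
  Group 3: 'e' x 2 (positions 10-11)
Total groups: 3

3


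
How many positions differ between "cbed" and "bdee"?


Comparing "cbed" and "bdee" position by position:
  Position 0: 'c' vs 'b' => DIFFER
  Position 1: 'b' vs 'd' => DIFFER
  Position 2: 'e' vs 'e' => same
  Position 3: 'd' vs 'e' => DIFFER
Positions that differ: 3

3


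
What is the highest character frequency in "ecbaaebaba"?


Input: ecbaaebaba
Character counts:
  'a': 4
  'b': 3
  'c': 1
  'e': 2
Maximum frequency: 4

4


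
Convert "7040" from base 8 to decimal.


Input: "7040" in base 8
Positional expansion:
  Digit '7' (value 7) x 8^3 = 3584
  Digit '0' (value 0) x 8^2 = 0
  Digit '4' (value 4) x 8^1 = 32
  Digit '0' (value 0) x 8^0 = 0
Sum = 3616

3616


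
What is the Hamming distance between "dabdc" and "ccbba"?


Comparing "dabdc" and "ccbba" position by position:
  Position 0: 'd' vs 'c' => differ
  Position 1: 'a' vs 'c' => differ
  Position 2: 'b' vs 'b' => same
  Position 3: 'd' vs 'b' => differ
  Position 4: 'c' vs 'a' => differ
Total differences (Hamming distance): 4

4


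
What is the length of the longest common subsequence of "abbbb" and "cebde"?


LCS of "abbbb" and "cebde"
DP table:
           c    e    b    d    e
      0    0    0    0    0    0
  a   0    0    0    0    0    0
  b   0    0    0    1    1    1
  b   0    0    0    1    1    1
  b   0    0    0    1    1    1
  b   0    0    0    1    1    1
LCS length = dp[5][5] = 1

1


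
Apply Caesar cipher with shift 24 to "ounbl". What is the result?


Caesar cipher: shift "ounbl" by 24
  'o' (pos 14) + 24 = pos 12 = 'm'
  'u' (pos 20) + 24 = pos 18 = 's'
  'n' (pos 13) + 24 = pos 11 = 'l'
  'b' (pos 1) + 24 = pos 25 = 'z'
  'l' (pos 11) + 24 = pos 9 = 'j'
Result: mslzj

mslzj


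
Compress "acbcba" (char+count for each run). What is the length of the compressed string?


Input: acbcba
Runs:
  'a' x 1 => "a1"
  'c' x 1 => "c1"
  'b' x 1 => "b1"
  'c' x 1 => "c1"
  'b' x 1 => "b1"
  'a' x 1 => "a1"
Compressed: "a1c1b1c1b1a1"
Compressed length: 12

12


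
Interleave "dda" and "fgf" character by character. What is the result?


Interleaving "dda" and "fgf":
  Position 0: 'd' from first, 'f' from second => "df"
  Position 1: 'd' from first, 'g' from second => "dg"
  Position 2: 'a' from first, 'f' from second => "af"
Result: dfdgaf

dfdgaf


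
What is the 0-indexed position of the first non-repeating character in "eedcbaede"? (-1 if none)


Input: eedcbaede
Character frequencies:
  'a': 1
  'b': 1
  'c': 1
  'd': 2
  'e': 4
Scanning left to right for freq == 1:
  Position 0 ('e'): freq=4, skip
  Position 1 ('e'): freq=4, skip
  Position 2 ('d'): freq=2, skip
  Position 3 ('c'): unique! => answer = 3

3


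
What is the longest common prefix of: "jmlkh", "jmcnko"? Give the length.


Words: jmlkh, jmcnko
  Position 0: all 'j' => match
  Position 1: all 'm' => match
  Position 2: ('l', 'c') => mismatch, stop
LCP = "jm" (length 2)

2


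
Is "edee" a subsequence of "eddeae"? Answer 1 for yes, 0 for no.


Check if "edee" is a subsequence of "eddeae"
Greedy scan:
  Position 0 ('e'): matches sub[0] = 'e'
  Position 1 ('d'): matches sub[1] = 'd'
  Position 2 ('d'): no match needed
  Position 3 ('e'): matches sub[2] = 'e'
  Position 4 ('a'): no match needed
  Position 5 ('e'): matches sub[3] = 'e'
All 4 characters matched => is a subsequence

1


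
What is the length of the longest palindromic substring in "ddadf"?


Input: "ddadf"
Checking substrings for palindromes:
  [1:4] "dad" (len 3) => palindrome
  [0:2] "dd" (len 2) => palindrome
Longest palindromic substring: "dad" with length 3

3


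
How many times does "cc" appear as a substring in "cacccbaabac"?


Searching for "cc" in "cacccbaabac"
Scanning each position:
  Position 0: "ca" => no
  Position 1: "ac" => no
  Position 2: "cc" => MATCH
  Position 3: "cc" => MATCH
  Position 4: "cb" => no
  Position 5: "ba" => no
  Position 6: "aa" => no
  Position 7: "ab" => no
  Position 8: "ba" => no
  Position 9: "ac" => no
Total occurrences: 2

2


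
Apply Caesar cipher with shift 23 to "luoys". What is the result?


Caesar cipher: shift "luoys" by 23
  'l' (pos 11) + 23 = pos 8 = 'i'
  'u' (pos 20) + 23 = pos 17 = 'r'
  'o' (pos 14) + 23 = pos 11 = 'l'
  'y' (pos 24) + 23 = pos 21 = 'v'
  's' (pos 18) + 23 = pos 15 = 'p'
Result: irlvp

irlvp


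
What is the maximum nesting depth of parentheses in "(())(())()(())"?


Input: "(())(())()(())"
Tracking depth:
  Position 0 '(': depth becomes 1
  Position 1 '(': depth becomes 2
  Position 2 ')': depth becomes 1
  Position 3 ')': depth becomes 0
  Position 4 '(': depth becomes 1
  Position 5 '(': depth becomes 2
  Position 6 ')': depth becomes 1
  Position 7 ')': depth becomes 0
  Position 8 '(': depth becomes 1
  Position 9 ')': depth becomes 0
  Position 10 '(': depth becomes 1
  Position 11 '(': depth becomes 2
  Position 12 ')': depth becomes 1
  Position 13 ')': depth becomes 0
Maximum depth reached: 2

2


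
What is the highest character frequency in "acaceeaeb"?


Input: acaceeaeb
Character counts:
  'a': 3
  'b': 1
  'c': 2
  'e': 3
Maximum frequency: 3

3


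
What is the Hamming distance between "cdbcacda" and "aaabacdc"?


Comparing "cdbcacda" and "aaabacdc" position by position:
  Position 0: 'c' vs 'a' => differ
  Position 1: 'd' vs 'a' => differ
  Position 2: 'b' vs 'a' => differ
  Position 3: 'c' vs 'b' => differ
  Position 4: 'a' vs 'a' => same
  Position 5: 'c' vs 'c' => same
  Position 6: 'd' vs 'd' => same
  Position 7: 'a' vs 'c' => differ
Total differences (Hamming distance): 5

5


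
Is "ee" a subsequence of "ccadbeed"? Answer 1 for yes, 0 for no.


Check if "ee" is a subsequence of "ccadbeed"
Greedy scan:
  Position 0 ('c'): no match needed
  Position 1 ('c'): no match needed
  Position 2 ('a'): no match needed
  Position 3 ('d'): no match needed
  Position 4 ('b'): no match needed
  Position 5 ('e'): matches sub[0] = 'e'
  Position 6 ('e'): matches sub[1] = 'e'
  Position 7 ('d'): no match needed
All 2 characters matched => is a subsequence

1


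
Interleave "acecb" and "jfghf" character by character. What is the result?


Interleaving "acecb" and "jfghf":
  Position 0: 'a' from first, 'j' from second => "aj"
  Position 1: 'c' from first, 'f' from second => "cf"
  Position 2: 'e' from first, 'g' from second => "eg"
  Position 3: 'c' from first, 'h' from second => "ch"
  Position 4: 'b' from first, 'f' from second => "bf"
Result: ajcfegchbf

ajcfegchbf


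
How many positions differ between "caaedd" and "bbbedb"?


Comparing "caaedd" and "bbbedb" position by position:
  Position 0: 'c' vs 'b' => DIFFER
  Position 1: 'a' vs 'b' => DIFFER
  Position 2: 'a' vs 'b' => DIFFER
  Position 3: 'e' vs 'e' => same
  Position 4: 'd' vs 'd' => same
  Position 5: 'd' vs 'b' => DIFFER
Positions that differ: 4

4


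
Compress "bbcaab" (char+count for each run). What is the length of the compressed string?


Input: bbcaab
Runs:
  'b' x 2 => "b2"
  'c' x 1 => "c1"
  'a' x 2 => "a2"
  'b' x 1 => "b1"
Compressed: "b2c1a2b1"
Compressed length: 8

8


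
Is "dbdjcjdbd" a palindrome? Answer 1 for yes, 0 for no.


Input: dbdjcjdbd
Reversed: dbdjcjdbd
  Compare pos 0 ('d') with pos 8 ('d'): match
  Compare pos 1 ('b') with pos 7 ('b'): match
  Compare pos 2 ('d') with pos 6 ('d'): match
  Compare pos 3 ('j') with pos 5 ('j'): match
Result: palindrome

1


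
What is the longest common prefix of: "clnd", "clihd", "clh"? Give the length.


Words: clnd, clihd, clh
  Position 0: all 'c' => match
  Position 1: all 'l' => match
  Position 2: ('n', 'i', 'h') => mismatch, stop
LCP = "cl" (length 2)

2


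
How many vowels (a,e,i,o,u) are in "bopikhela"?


Input: bopikhela
Checking each character:
  'b' at position 0: consonant
  'o' at position 1: vowel (running total: 1)
  'p' at position 2: consonant
  'i' at position 3: vowel (running total: 2)
  'k' at position 4: consonant
  'h' at position 5: consonant
  'e' at position 6: vowel (running total: 3)
  'l' at position 7: consonant
  'a' at position 8: vowel (running total: 4)
Total vowels: 4

4


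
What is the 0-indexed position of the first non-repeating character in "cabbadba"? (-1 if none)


Input: cabbadba
Character frequencies:
  'a': 3
  'b': 3
  'c': 1
  'd': 1
Scanning left to right for freq == 1:
  Position 0 ('c'): unique! => answer = 0

0


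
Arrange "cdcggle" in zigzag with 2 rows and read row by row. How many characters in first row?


Zigzag "cdcggle" into 2 rows:
Placing characters:
  'c' => row 0
  'd' => row 1
  'c' => row 0
  'g' => row 1
  'g' => row 0
  'l' => row 1
  'e' => row 0
Rows:
  Row 0: "ccge"
  Row 1: "dgl"
First row length: 4

4


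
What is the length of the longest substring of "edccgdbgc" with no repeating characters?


Input: "edccgdbgc"
Sliding window (track last position of each char):
  Position 0 ('e'): window [0,0] length 1 -- new best
  Position 1 ('d'): window [0,1] length 2 -- new best
  Position 2 ('c'): window [0,2] length 3 -- new best
  Position 3 ('c'): repeat (last at 2), move window start to 3
  Position 3 ('c'): window [3,3] length 1
  Position 4 ('g'): window [3,4] length 2
  Position 5 ('d'): window [3,5] length 3
  Position 6 ('b'): window [3,6] length 4 -- new best
  Position 7 ('g'): repeat (last at 4), move window start to 5
  Position 7 ('g'): window [5,7] length 3
  Position 8 ('c'): window [5,8] length 4
Longest substring with no repeats: "cgdb" with length 4

4


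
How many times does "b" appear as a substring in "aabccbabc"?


Searching for "b" in "aabccbabc"
Scanning each position:
  Position 0: "a" => no
  Position 1: "a" => no
  Position 2: "b" => MATCH
  Position 3: "c" => no
  Position 4: "c" => no
  Position 5: "b" => MATCH
  Position 6: "a" => no
  Position 7: "b" => MATCH
  Position 8: "c" => no
Total occurrences: 3

3


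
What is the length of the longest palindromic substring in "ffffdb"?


Input: "ffffdb"
Checking substrings for palindromes:
  [0:4] "ffff" (len 4) => palindrome
  [0:3] "fff" (len 3) => palindrome
  [1:4] "fff" (len 3) => palindrome
  [0:2] "ff" (len 2) => palindrome
  [1:3] "ff" (len 2) => palindrome
  [2:4] "ff" (len 2) => palindrome
Longest palindromic substring: "ffff" with length 4

4


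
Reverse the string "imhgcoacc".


Input: imhgcoacc
Reading characters right to left:
  Position 8: 'c'
  Position 7: 'c'
  Position 6: 'a'
  Position 5: 'o'
  Position 4: 'c'
  Position 3: 'g'
  Position 2: 'h'
  Position 1: 'm'
  Position 0: 'i'
Reversed: ccaocghmi

ccaocghmi


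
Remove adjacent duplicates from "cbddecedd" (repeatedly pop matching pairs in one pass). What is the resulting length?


Input: cbddecedd
Stack-based adjacent duplicate removal:
  Read 'c': push. Stack: c
  Read 'b': push. Stack: cb
  Read 'd': push. Stack: cbd
  Read 'd': matches stack top 'd' => pop. Stack: cb
  Read 'e': push. Stack: cbe
  Read 'c': push. Stack: cbec
  Read 'e': push. Stack: cbece
  Read 'd': push. Stack: cbeced
  Read 'd': matches stack top 'd' => pop. Stack: cbece
Final stack: "cbece" (length 5)

5


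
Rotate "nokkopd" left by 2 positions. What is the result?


Input: "nokkopd", rotate left by 2
First 2 characters: "no"
Remaining characters: "kkopd"
Concatenate remaining + first: "kkopd" + "no" = "kkopdno"

kkopdno


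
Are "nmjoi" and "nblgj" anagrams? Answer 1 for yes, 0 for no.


Strings: "nmjoi", "nblgj"
Sorted first:  ijmno
Sorted second: bgjln
Differ at position 0: 'i' vs 'b' => not anagrams

0


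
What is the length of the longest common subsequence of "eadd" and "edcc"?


LCS of "eadd" and "edcc"
DP table:
           e    d    c    c
      0    0    0    0    0
  e   0    1    1    1    1
  a   0    1    1    1    1
  d   0    1    2    2    2
  d   0    1    2    2    2
LCS length = dp[4][4] = 2

2


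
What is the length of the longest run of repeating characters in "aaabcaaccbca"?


Input: "aaabcaaccbca"
Scanning for longest run:
  Position 1 ('a'): continues run of 'a', length=2
  Position 2 ('a'): continues run of 'a', length=3
  Position 3 ('b'): new char, reset run to 1
  Position 4 ('c'): new char, reset run to 1
  Position 5 ('a'): new char, reset run to 1
  Position 6 ('a'): continues run of 'a', length=2
  Position 7 ('c'): new char, reset run to 1
  Position 8 ('c'): continues run of 'c', length=2
  Position 9 ('b'): new char, reset run to 1
  Position 10 ('c'): new char, reset run to 1
  Position 11 ('a'): new char, reset run to 1
Longest run: 'a' with length 3

3


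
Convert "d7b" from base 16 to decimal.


Input: "d7b" in base 16
Positional expansion:
  Digit 'd' (value 13) x 16^2 = 3328
  Digit '7' (value 7) x 16^1 = 112
  Digit 'b' (value 11) x 16^0 = 11
Sum = 3451

3451


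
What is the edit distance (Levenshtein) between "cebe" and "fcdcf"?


Computing edit distance: "cebe" -> "fcdcf"
DP table:
           f    c    d    c    f
      0    1    2    3    4    5
  c   1    1    1    2    3    4
  e   2    2    2    2    3    4
  b   3    3    3    3    3    4
  e   4    4    4    4    4    4
Edit distance = dp[4][5] = 4

4


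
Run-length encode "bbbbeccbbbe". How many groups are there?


Input: bbbbeccbbbe
Scanning for consecutive runs:
  Group 1: 'b' x 4 (positions 0-3)
  Group 2: 'e' x 1 (positions 4-4)
  Group 3: 'c' x 2 (positions 5-6)
  Group 4: 'b' x 3 (positions 7-9)
  Group 5: 'e' x 1 (positions 10-10)
Total groups: 5

5


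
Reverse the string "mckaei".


Input: mckaei
Reading characters right to left:
  Position 5: 'i'
  Position 4: 'e'
  Position 3: 'a'
  Position 2: 'k'
  Position 1: 'c'
  Position 0: 'm'
Reversed: ieakcm

ieakcm


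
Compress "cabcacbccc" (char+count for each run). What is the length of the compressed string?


Input: cabcacbccc
Runs:
  'c' x 1 => "c1"
  'a' x 1 => "a1"
  'b' x 1 => "b1"
  'c' x 1 => "c1"
  'a' x 1 => "a1"
  'c' x 1 => "c1"
  'b' x 1 => "b1"
  'c' x 3 => "c3"
Compressed: "c1a1b1c1a1c1b1c3"
Compressed length: 16

16


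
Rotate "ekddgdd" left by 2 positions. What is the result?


Input: "ekddgdd", rotate left by 2
First 2 characters: "ek"
Remaining characters: "ddgdd"
Concatenate remaining + first: "ddgdd" + "ek" = "ddgddek"

ddgddek


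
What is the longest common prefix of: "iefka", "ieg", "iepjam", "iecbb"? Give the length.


Words: iefka, ieg, iepjam, iecbb
  Position 0: all 'i' => match
  Position 1: all 'e' => match
  Position 2: ('f', 'g', 'p', 'c') => mismatch, stop
LCP = "ie" (length 2)

2


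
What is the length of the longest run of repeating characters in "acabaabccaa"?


Input: "acabaabccaa"
Scanning for longest run:
  Position 1 ('c'): new char, reset run to 1
  Position 2 ('a'): new char, reset run to 1
  Position 3 ('b'): new char, reset run to 1
  Position 4 ('a'): new char, reset run to 1
  Position 5 ('a'): continues run of 'a', length=2
  Position 6 ('b'): new char, reset run to 1
  Position 7 ('c'): new char, reset run to 1
  Position 8 ('c'): continues run of 'c', length=2
  Position 9 ('a'): new char, reset run to 1
  Position 10 ('a'): continues run of 'a', length=2
Longest run: 'a' with length 2

2


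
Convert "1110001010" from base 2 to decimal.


Input: "1110001010" in base 2
Positional expansion:
  Digit '1' (value 1) x 2^9 = 512
  Digit '1' (value 1) x 2^8 = 256
  Digit '1' (value 1) x 2^7 = 128
  Digit '0' (value 0) x 2^6 = 0
  Digit '0' (value 0) x 2^5 = 0
  Digit '0' (value 0) x 2^4 = 0
  Digit '1' (value 1) x 2^3 = 8
  Digit '0' (value 0) x 2^2 = 0
  Digit '1' (value 1) x 2^1 = 2
  Digit '0' (value 0) x 2^0 = 0
Sum = 906

906


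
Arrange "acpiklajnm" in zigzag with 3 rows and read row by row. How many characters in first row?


Zigzag "acpiklajnm" into 3 rows:
Placing characters:
  'a' => row 0
  'c' => row 1
  'p' => row 2
  'i' => row 1
  'k' => row 0
  'l' => row 1
  'a' => row 2
  'j' => row 1
  'n' => row 0
  'm' => row 1
Rows:
  Row 0: "akn"
  Row 1: "ciljm"
  Row 2: "pa"
First row length: 3

3


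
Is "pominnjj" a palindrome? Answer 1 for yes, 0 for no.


Input: pominnjj
Reversed: jjnnimop
  Compare pos 0 ('p') with pos 7 ('j'): MISMATCH
  Compare pos 1 ('o') with pos 6 ('j'): MISMATCH
  Compare pos 2 ('m') with pos 5 ('n'): MISMATCH
  Compare pos 3 ('i') with pos 4 ('n'): MISMATCH
Result: not a palindrome

0


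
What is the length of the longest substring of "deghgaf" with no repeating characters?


Input: "deghgaf"
Sliding window (track last position of each char):
  Position 0 ('d'): window [0,0] length 1 -- new best
  Position 1 ('e'): window [0,1] length 2 -- new best
  Position 2 ('g'): window [0,2] length 3 -- new best
  Position 3 ('h'): window [0,3] length 4 -- new best
  Position 4 ('g'): repeat (last at 2), move window start to 3
  Position 4 ('g'): window [3,4] length 2
  Position 5 ('a'): window [3,5] length 3
  Position 6 ('f'): window [3,6] length 4
Longest substring with no repeats: "degh" with length 4

4


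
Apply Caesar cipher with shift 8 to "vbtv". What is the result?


Caesar cipher: shift "vbtv" by 8
  'v' (pos 21) + 8 = pos 3 = 'd'
  'b' (pos 1) + 8 = pos 9 = 'j'
  't' (pos 19) + 8 = pos 1 = 'b'
  'v' (pos 21) + 8 = pos 3 = 'd'
Result: djbd

djbd


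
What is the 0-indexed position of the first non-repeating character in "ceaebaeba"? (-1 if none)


Input: ceaebaeba
Character frequencies:
  'a': 3
  'b': 2
  'c': 1
  'e': 3
Scanning left to right for freq == 1:
  Position 0 ('c'): unique! => answer = 0

0


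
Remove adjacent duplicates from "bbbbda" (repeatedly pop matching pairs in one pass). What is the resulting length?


Input: bbbbda
Stack-based adjacent duplicate removal:
  Read 'b': push. Stack: b
  Read 'b': matches stack top 'b' => pop. Stack: (empty)
  Read 'b': push. Stack: b
  Read 'b': matches stack top 'b' => pop. Stack: (empty)
  Read 'd': push. Stack: d
  Read 'a': push. Stack: da
Final stack: "da" (length 2)

2


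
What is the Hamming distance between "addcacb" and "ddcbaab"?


Comparing "addcacb" and "ddcbaab" position by position:
  Position 0: 'a' vs 'd' => differ
  Position 1: 'd' vs 'd' => same
  Position 2: 'd' vs 'c' => differ
  Position 3: 'c' vs 'b' => differ
  Position 4: 'a' vs 'a' => same
  Position 5: 'c' vs 'a' => differ
  Position 6: 'b' vs 'b' => same
Total differences (Hamming distance): 4

4


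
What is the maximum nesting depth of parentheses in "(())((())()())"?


Input: "(())((())()())"
Tracking depth:
  Position 0 '(': depth becomes 1
  Position 1 '(': depth becomes 2
  Position 2 ')': depth becomes 1
  Position 3 ')': depth becomes 0
  Position 4 '(': depth becomes 1
  Position 5 '(': depth becomes 2
  Position 6 '(': depth becomes 3
  Position 7 ')': depth becomes 2
  Position 8 ')': depth becomes 1
  Position 9 '(': depth becomes 2
  Position 10 ')': depth becomes 1
  Position 11 '(': depth becomes 2
  Position 12 ')': depth becomes 1
  Position 13 ')': depth becomes 0
Maximum depth reached: 3

3
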